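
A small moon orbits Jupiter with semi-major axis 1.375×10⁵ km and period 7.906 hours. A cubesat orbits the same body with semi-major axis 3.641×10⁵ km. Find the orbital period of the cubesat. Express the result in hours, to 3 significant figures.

Kepler's third law: T² ∝ a³, so T₂ = T₁ (a₂/a₁)^(3/2).
a₂/a₁ = 2.648, (a₂/a₁)^(3/2) = 4.309.
T₂ = 7.906 × 4.309 = 34.07 hours.

T₂ ≈ 34.1 hours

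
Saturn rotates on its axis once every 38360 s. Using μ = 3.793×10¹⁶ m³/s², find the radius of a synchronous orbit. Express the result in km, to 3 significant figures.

A synchronous orbit has period T, so by Kepler's third law a = (μT²/4π²)^(1/3).
μT²/4π² = 3.793×10¹⁶ × (3.836×10⁴)² / 39.48 = 1.414×10²⁴ m³.
a = 1.122×10⁸ m = 1.1223×10⁵ km.

r_sync ≈ 1.12×10⁵ km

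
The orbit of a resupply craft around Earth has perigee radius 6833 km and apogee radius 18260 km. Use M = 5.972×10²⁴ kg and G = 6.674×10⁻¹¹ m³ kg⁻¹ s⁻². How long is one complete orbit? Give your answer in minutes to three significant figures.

μ = GM = 6.674×10⁻¹¹ × 5.972×10²⁴ = 3.986×10¹⁴ m³/s².
Semi-major axis a = (r_p + r_a)/2 = (6833.0 + 18260)/2 = 12546 km = 1.255×10⁷ m.
By Kepler's third law T = 2π√(a³/μ) = 2π × 2.226×10³ = 1.399×10⁴ s.
= 233.1 minutes.

T ≈ 233 minutes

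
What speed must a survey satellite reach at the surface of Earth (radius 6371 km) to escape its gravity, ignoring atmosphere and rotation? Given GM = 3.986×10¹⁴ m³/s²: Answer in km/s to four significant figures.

r = R = 6.371×10⁶ m.
Escape speed v_esc = √(2μ/r) = √(2 × 3.986×10¹⁴ / 6.371×10⁶) = √(1.251×10⁸) = 11190 m/s.
= 11.19 km/s.

v_esc ≈ 11.19 km/s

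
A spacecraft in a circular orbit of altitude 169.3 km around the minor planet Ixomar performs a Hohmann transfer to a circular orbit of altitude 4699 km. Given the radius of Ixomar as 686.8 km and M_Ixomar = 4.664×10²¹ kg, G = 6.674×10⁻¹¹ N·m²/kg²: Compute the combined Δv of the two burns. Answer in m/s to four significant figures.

μ = GM = 6.674×10⁻¹¹ × 4.664×10²¹ = 3.113×10¹¹ m³/s².
r₁ = 686.8 + 169.3 = 856.10 km = 8.5610×10⁵ m.
r₂ = 686.8 + 4699 = 5385.8 km = 5.3858×10⁶ m.
Transfer ellipse a_t = (r₁ + r₂)/2 = 3.121×10⁶ m.
At r₁: circular v_c1 = √(μ/r₁) = 603.0 m/s; transfer-periapsis v_p = √[μ(2/r₁ − 1/a_t)] = 792.1 m/s.
Δv₁ = v_p − v_c1 = 189.1 m/s.
At r₂: circular v_c2 = √(μ/r₂) = 240.4 m/s; transfer-apoapsis v_a = √[μ(2/r₂ − 1/a_t)] = 125.9 m/s.
Δv₂ = v_c2 − v_a = 114.5 m/s.
Total Δv = Δv₁ + Δv₂ = 303.6 m/s.

Δv_total ≈ 303.6 m/s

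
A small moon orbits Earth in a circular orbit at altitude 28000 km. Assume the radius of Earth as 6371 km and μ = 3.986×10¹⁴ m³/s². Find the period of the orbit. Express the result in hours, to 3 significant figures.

r = 6371 + 28000 = 34371 km = 3.4371×10⁷ m.
Kepler's third law: T = 2π√(r³/μ) = 2π√((3.437×10⁷)³ / 3.986×10¹⁴).
r³/μ = 1.019×10⁸ s², so T = 2π × 1.009×10⁴ = 6.342×10⁴ s.
Converting: 6.342×10⁴ s ÷ 3600 = 17.62 hours.

T ≈ 17.6 hours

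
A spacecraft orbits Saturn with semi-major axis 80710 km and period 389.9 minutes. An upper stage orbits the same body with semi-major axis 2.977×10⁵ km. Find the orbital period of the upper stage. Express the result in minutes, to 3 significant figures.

Kepler's third law: T² ∝ a³, so T₂ = T₁ (a₂/a₁)^(3/2).
a₂/a₁ = 3.689, (a₂/a₁)^(3/2) = 7.084.
T₂ = 389.9 × 7.084 = 2762 minutes.

T₂ ≈ 2760 minutes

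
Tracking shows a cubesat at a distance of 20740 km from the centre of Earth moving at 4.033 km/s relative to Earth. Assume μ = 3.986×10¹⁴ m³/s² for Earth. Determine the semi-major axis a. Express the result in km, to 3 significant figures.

a ≈ 18000 km

r = 2.074×10⁷ m.
Vis-viva rearranged: 1/a = 2/r − v²/μ = 9.643×10⁻⁸ − 4.081×10⁻⁸ = 5.563×10⁻⁸ m⁻¹.
a = 1.798×10⁷ m = 17977 km.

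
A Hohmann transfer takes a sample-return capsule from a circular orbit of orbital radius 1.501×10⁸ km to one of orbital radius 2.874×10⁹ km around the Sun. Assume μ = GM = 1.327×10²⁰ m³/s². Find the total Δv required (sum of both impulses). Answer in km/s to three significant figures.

r₁ = 1.501×10⁸ km = 1.501×10¹¹ m.
r₂ = 2.874×10⁹ km = 2.874×10¹² m.
Transfer ellipse a_t = (r₁ + r₂)/2 = 1.512×10¹² m.
At r₁: circular v_c1 = √(μ/r₁) = 29730 m/s; transfer-perihelion v_p = √[μ(2/r₁ − 1/a_t)] = 40990 m/s.
Δv₁ = v_p − v_c1 = 11260 m/s.
At r₂: circular v_c2 = √(μ/r₂) = 6795 m/s; transfer-aphelion v_a = √[μ(2/r₂ − 1/a_t)] = 2141 m/s.
Δv₂ = v_c2 − v_a = 4654 m/s.
Total Δv = Δv₁ + Δv₂ = 15910 m/s = 15.91 km/s.

Δv_total ≈ 15.9 km/s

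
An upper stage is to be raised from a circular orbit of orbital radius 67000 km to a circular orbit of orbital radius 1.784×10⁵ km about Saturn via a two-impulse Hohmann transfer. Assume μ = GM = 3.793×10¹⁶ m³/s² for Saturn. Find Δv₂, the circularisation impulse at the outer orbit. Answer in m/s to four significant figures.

r₁ = 67000 km = 6.700×10⁷ m.
r₂ = 1.784×10⁵ km = 1.784×10⁸ m.
Transfer ellipse a_t = (r₁ + r₂)/2 = 1.227×10⁸ m.
At r₁: circular v_c1 = √(μ/r₁) = 23790 m/s; transfer-perikrone v_p = √[μ(2/r₁ − 1/a_t)] = 28690 m/s.
At r₂: circular v_c2 = √(μ/r₂) = 14580 m/s; transfer-apokrone v_a = √[μ(2/r₂ − 1/a_t)] = 10770 m/s.
Δv₂ = v_c2 − v_a = 3806 m/s.

Δv ≈ 3806 m/s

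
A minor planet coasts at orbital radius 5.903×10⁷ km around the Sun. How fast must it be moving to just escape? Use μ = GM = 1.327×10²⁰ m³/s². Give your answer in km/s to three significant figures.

v_esc ≈ 67.1 km/s

r = 5.903×10⁷ km = 5.903×10¹⁰ m.
Escape speed v_esc = √(2μ/r) = √(2 × 1.327×10²⁰ / 5.903×10¹⁰) = √(4.496×10⁹) = 67050 m/s.
= 67.05 km/s.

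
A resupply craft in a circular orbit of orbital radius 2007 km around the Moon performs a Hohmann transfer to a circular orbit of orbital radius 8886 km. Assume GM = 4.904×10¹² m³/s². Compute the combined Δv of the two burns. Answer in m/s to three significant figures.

r₁ = 2007 km = 2.007×10⁶ m.
r₂ = 8886 km = 8.886×10⁶ m.
Transfer ellipse a_t = (r₁ + r₂)/2 = 5.446×10⁶ m.
At r₁: circular v_c1 = √(μ/r₁) = 1563 m/s; transfer-perilune v_p = √[μ(2/r₁ − 1/a_t)] = 1997 m/s.
Δv₁ = v_p − v_c1 = 433.5 m/s.
At r₂: circular v_c2 = √(μ/r₂) = 742.9 m/s; transfer-apolune v_a = √[μ(2/r₂ − 1/a_t)] = 451.0 m/s.
Δv₂ = v_c2 − v_a = 291.9 m/s.
Total Δv = Δv₁ + Δv₂ = 725.4 m/s.

Δv_total ≈ 725 m/s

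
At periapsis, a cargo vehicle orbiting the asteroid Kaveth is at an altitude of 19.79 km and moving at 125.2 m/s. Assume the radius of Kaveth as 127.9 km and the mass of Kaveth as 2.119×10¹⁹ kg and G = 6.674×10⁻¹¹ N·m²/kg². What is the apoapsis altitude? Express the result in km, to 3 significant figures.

apoapsis altitude ≈ 538 km

μ = GM = 6.674×10⁻¹¹ × 2.119×10¹⁹ = 1.414×10⁹ m³/s².
r_p = 127.9 + 19.79 = 147.69 km = 1.477×10⁵ m.
Specific energy ε = v²/2 − μ/r = -1.738×10³ J/kg, so a = −μ/(2ε) = 4.068×10⁵ m.
The apsides satisfy r_p + r_a = 2a, so the apoapsis radius is 2a − r_p = 6.660×10⁵ m = 665.98 km.
Apoapsis altitude = 665.98 − 127.9 = 538.08 km.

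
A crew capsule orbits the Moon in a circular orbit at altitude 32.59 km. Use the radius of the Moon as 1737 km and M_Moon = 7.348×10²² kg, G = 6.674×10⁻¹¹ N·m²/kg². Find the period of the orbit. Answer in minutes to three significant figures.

T ≈ 111 minutes

μ = GM = 6.674×10⁻¹¹ × 7.348×10²² = 4.904×10¹² m³/s².
r = 1737 + 32.59 = 1769.6 km = 1.7696×10⁶ m.
Kepler's third law: T = 2π√(r³/μ) = 2π√((1.770×10⁶)³ / 4.904×10¹²).
r³/μ = 1.130×10⁶ s², so T = 2π × 1.063×10³ = 6.679×10³ s.
Converting: 6.679×10³ s ÷ 60.00 = 111.3 minutes.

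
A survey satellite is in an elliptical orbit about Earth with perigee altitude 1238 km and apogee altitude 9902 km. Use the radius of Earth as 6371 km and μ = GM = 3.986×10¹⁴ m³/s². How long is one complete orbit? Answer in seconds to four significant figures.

r_p = 6371 + 1238 = 7609.0 km = 7.6090×10⁶ m.
r_a = 6371 + 9902 = 16273 km = 1.6273×10⁷ m.
Semi-major axis a = (r_p + r_a)/2 = (7609.0 + 16273)/2 = 11941 km = 1.194×10⁷ m.
By Kepler's third law T = 2π√(a³/μ) = 2π × 2.067×10³ = 1.299×10⁴ s.

T ≈ 12990 seconds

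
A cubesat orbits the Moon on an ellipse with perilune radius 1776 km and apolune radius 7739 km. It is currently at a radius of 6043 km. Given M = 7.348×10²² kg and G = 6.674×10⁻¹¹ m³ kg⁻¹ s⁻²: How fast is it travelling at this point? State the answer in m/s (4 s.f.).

μ = GM = 6.674×10⁻¹¹ × 7.348×10²² = 4.904×10¹² m³/s².
Semi-major axis a = (r_p + r_a)/2 = 4757.5 km = 4.758×10⁶ m.
Vis-viva: v² = μ(2/r − 1/a) = 4.904×10¹² × (3.310×10⁻⁷ − 2.102×10⁻⁷) = 5.922×10⁵ m²/s².
v = 769.6 m/s.

v ≈ 769.6 m/s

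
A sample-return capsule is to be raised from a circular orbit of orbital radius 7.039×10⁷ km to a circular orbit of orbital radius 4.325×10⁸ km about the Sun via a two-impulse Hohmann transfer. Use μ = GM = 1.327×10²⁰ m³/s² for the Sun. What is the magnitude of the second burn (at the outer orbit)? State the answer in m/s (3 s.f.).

Δv ≈ 8250 m/s

r₁ = 7.039×10⁷ km = 7.039×10¹⁰ m.
r₂ = 4.325×10⁸ km = 4.325×10¹¹ m.
Transfer ellipse a_t = (r₁ + r₂)/2 = 2.514×10¹¹ m.
At r₁: circular v_c1 = √(μ/r₁) = 43420 m/s; transfer-perihelion v_p = √[μ(2/r₁ − 1/a_t)] = 56940 m/s.
At r₂: circular v_c2 = √(μ/r₂) = 17520 m/s; transfer-aphelion v_a = √[μ(2/r₂ − 1/a_t)] = 9268 m/s.
Δv₂ = v_c2 − v_a = 8249 m/s.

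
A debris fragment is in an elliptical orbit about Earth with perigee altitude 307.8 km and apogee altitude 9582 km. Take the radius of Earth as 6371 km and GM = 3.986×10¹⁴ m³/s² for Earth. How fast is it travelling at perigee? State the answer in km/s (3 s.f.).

v ≈ 9.17 km/s

r_p = 6371 + 307.8 = 6678.8 km = 6.6788×10⁶ m.
r_a = 6371 + 9582 = 15953 km = 1.5953×10⁷ m.
Semi-major axis a = (r_p + r_a)/2 = 11316 km = 1.132×10⁷ m.
Vis-viva: v² = μ(2/r − 1/a) = 3.986×10¹⁴ × (2.995×10⁻⁷ − 8.837×10⁻⁸) = 8.414×10⁷ m²/s².
v = 9173 m/s = 9.173 km/s.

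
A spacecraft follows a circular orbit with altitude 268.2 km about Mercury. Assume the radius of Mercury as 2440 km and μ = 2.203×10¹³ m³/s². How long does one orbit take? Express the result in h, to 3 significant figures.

T ≈ 1.66 h

r = 2440 + 268.2 = 2708.2 km = 2.7082×10⁶ m.
Kepler's third law: T = 2π√(r³/μ) = 2π√((2.708×10⁶)³ / 2.203×10¹³).
r³/μ = 9.016×10⁵ s², so T = 2π × 9.495×10² = 5.966×10³ s.
Converting: 5.966×10³ s ÷ 3600 = 1.657 h.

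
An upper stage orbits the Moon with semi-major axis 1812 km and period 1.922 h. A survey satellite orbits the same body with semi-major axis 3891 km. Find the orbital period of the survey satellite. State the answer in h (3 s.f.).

Kepler's third law: T² ∝ a³, so T₂ = T₁ (a₂/a₁)^(3/2).
a₂/a₁ = 2.147, (a₂/a₁)^(3/2) = 3.147.
T₂ = 1.922 × 3.147 = 6.048 h.

T₂ ≈ 6.05 h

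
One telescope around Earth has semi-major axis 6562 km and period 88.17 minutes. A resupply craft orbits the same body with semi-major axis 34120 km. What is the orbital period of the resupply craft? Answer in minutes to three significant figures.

T₂ ≈ 1050 minutes

Kepler's third law: T² ∝ a³, so T₂ = T₁ (a₂/a₁)^(3/2).
a₂/a₁ = 5.200, (a₂/a₁)^(3/2) = 11.86.
T₂ = 88.17 × 11.86 = 1045 minutes.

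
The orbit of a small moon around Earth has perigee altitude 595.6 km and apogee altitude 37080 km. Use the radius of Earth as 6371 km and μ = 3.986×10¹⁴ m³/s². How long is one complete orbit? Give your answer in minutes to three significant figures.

T ≈ 664 minutes

r_p = 6371 + 595.6 = 6966.6 km = 6.9666×10⁶ m.
r_a = 6371 + 37080 = 43451 km = 4.3451×10⁷ m.
Semi-major axis a = (r_p + r_a)/2 = (6966.6 + 43451)/2 = 25209 km = 2.521×10⁷ m.
By Kepler's third law T = 2π√(a³/μ) = 2π × 6.340×10³ = 3.983×10⁴ s.
= 663.9 minutes.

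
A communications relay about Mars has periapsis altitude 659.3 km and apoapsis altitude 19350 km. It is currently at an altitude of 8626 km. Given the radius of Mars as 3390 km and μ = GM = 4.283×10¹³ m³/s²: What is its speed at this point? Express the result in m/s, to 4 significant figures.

r_p = 3390 + 659.3 = 4049.3 km = 4.0493×10⁶ m.
r_a = 3390 + 19350 = 22740 km = 2.2740×10⁷ m.
r = 3390 + 8626 = 12016 km = 1.202×10⁷ m.
Semi-major axis a = (r_p + r_a)/2 = 13395 km = 1.339×10⁷ m.
Vis-viva: v² = μ(2/r − 1/a) = 4.283×10¹³ × (1.664×10⁻⁷ − 7.466×10⁻⁸) = 3.931×10⁶ m²/s².
v = 1983 m/s.

v ≈ 1983 m/s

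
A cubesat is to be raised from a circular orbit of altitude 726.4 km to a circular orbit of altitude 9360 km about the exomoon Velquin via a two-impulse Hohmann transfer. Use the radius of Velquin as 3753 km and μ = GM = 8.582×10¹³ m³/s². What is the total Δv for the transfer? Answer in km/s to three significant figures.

r₁ = 3753 + 726.4 = 4479.4 km = 4.4794×10⁶ m.
r₂ = 3753 + 9360 = 13113 km = 1.3113×10⁷ m.
Transfer ellipse a_t = (r₁ + r₂)/2 = 8.796×10⁶ m.
At r₁: circular v_c1 = √(μ/r₁) = 4377 m/s; transfer-periapsis v_p = √[μ(2/r₁ − 1/a_t)] = 5344 m/s.
Δv₁ = v_p − v_c1 = 967.2 m/s.
At r₂: circular v_c2 = √(μ/r₂) = 2558 m/s; transfer-apoapsis v_a = √[μ(2/r₂ − 1/a_t)] = 1826 m/s.
Δv₂ = v_c2 − v_a = 732.7 m/s.
Total Δv = Δv₁ + Δv₂ = 1700 m/s = 1.700 km/s.

Δv_total ≈ 1.70 km/s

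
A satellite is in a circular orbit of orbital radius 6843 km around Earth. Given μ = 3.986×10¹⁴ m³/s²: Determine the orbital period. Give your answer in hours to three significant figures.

T ≈ 1.56 hours

r = 6843 km = 6.843×10⁶ m.
Kepler's third law: T = 2π√(r³/μ) = 2π√((6.843×10⁶)³ / 3.986×10¹⁴).
r³/μ = 8.039×10⁵ s², so T = 2π × 8.966×10² = 5.634×10³ s.
Converting: 5.634×10³ s ÷ 3600 = 1.565 hours.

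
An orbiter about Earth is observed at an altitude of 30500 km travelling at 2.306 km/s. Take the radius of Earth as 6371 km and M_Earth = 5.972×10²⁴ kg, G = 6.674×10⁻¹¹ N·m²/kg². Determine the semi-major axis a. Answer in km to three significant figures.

a ≈ 24400 km

μ = GM = 6.674×10⁻¹¹ × 5.972×10²⁴ = 3.986×10¹⁴ m³/s².
r = 6371 + 30500 = 36871 km = 3.687×10⁷ m.
Vis-viva rearranged: 1/a = 2/r − v²/μ = 5.424×10⁻⁸ − 1.334×10⁻⁸ = 4.090×10⁻⁸ m⁻¹.
a = 2.445×10⁷ m = 24449 km.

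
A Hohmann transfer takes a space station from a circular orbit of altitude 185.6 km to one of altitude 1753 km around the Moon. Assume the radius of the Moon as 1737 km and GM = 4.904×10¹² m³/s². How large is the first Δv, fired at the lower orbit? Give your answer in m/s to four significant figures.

Δv ≈ 216.6 m/s

r₁ = 1737 + 185.6 = 1922.6 km = 1.9226×10⁶ m.
r₂ = 1737 + 1753 = 3490.0 km = 3.4900×10⁶ m.
Transfer ellipse a_t = (r₁ + r₂)/2 = 2.706×10⁶ m.
At r₁: circular v_c1 = √(μ/r₁) = 1597 m/s; transfer-perilune v_p = √[μ(2/r₁ − 1/a_t)] = 1814 m/s.
Δv₁ = v_p − v_c1 = 216.6 m/s.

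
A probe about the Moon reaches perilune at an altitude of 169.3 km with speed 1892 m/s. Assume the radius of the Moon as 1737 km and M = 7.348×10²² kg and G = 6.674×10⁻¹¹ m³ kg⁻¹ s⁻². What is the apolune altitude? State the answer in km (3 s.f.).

apolune altitude ≈ 2620 km

μ = GM = 6.674×10⁻¹¹ × 7.348×10²² = 4.904×10¹² m³/s².
r_p = 1737 + 169.3 = 1906.3 km = 1.906×10⁶ m.
Specific energy ε = v²/2 − μ/r = -7.827×10⁵ J/kg, so a = −μ/(2ε) = 3.133×10⁶ m.
The apsides satisfy r_p + r_a = 2a, so the apolune radius is 2a − r_p = 4.359×10⁶ m = 4359.1 km.
Apolune altitude = 4359.1 − 1737 = 2622.1 km.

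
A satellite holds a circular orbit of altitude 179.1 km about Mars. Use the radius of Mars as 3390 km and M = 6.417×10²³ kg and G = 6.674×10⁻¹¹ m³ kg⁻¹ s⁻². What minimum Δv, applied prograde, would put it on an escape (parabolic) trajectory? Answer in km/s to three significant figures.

μ = GM = 6.674×10⁻¹¹ × 6.417×10²³ = 4.283×10¹³ m³/s².
r = 3390 + 179.1 = 3569.1 km = 3.5691×10⁶ m.
Circular speed v_c = √(μ/r) = 3464 m/s.
Escape speed v_esc = √(2μ/r) = √2 × v_c = 4899 m/s.
Δv = v_esc − v_c = 1435 m/s = 1.435 km/s.

Δv ≈ 1.43 km/s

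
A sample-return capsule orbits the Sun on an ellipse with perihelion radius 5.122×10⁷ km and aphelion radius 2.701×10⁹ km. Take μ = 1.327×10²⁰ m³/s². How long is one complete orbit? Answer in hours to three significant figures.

Semi-major axis a = (r_p + r_a)/2 = (5.1220×10⁷ + 2.7010×10⁹)/2 = 1.3761×10⁹ km = 1.376×10¹² m.
By Kepler's third law T = 2π√(a³/μ) = 2π × 1.401×10⁸ = 8.805×10⁸ s.
= 2.446×10⁵ hours.

T ≈ 245000 hours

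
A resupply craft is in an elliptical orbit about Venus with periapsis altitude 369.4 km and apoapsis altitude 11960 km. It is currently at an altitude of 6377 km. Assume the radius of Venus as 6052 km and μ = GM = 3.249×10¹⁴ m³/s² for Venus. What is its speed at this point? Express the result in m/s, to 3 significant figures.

r_p = 6052 + 369.4 = 6421.4 km = 6.4214×10⁶ m.
r_a = 6052 + 11960 = 18012 km = 1.8012×10⁷ m.
r = 6052 + 6377 = 12429 km = 1.243×10⁷ m.
Semi-major axis a = (r_p + r_a)/2 = 12217 km = 1.222×10⁷ m.
Vis-viva: v² = μ(2/r − 1/a) = 3.249×10¹⁴ × (1.609×10⁻⁷ − 8.186×10⁻⁸) = 2.569×10⁷ m²/s².
v = 5068 m/s.

v ≈ 5070 m/s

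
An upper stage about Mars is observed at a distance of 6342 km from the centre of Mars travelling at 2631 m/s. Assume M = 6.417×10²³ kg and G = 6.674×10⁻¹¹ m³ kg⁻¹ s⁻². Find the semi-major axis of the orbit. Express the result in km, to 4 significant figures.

μ = GM = 6.674×10⁻¹¹ × 6.417×10²³ = 4.283×10¹³ m³/s².
r = 6.342×10⁶ m.
Specific orbital energy ε = v²/2 − μ/r = (2631)²/2 − 4.283×10¹³/6.342×10⁶ = -3.292×10⁶ J/kg.
Since ε = −μ/(2a), a = −μ/(2ε) = 6.505×10⁶ m = 6505.0 km.

a ≈ 6505 km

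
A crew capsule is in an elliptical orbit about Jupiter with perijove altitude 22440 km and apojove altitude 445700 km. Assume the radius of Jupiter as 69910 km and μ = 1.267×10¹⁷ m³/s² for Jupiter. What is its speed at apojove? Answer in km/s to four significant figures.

v ≈ 8.640 km/s

r_p = 69910 + 22440 = 92350 km = 9.2350×10⁷ m.
r_a = 69910 + 445700 = 515610 km = 5.1561×10⁸ m.
Semi-major axis a = (r_p + r_a)/2 = 3.0398×10⁵ km = 3.040×10⁸ m.
Vis-viva: v² = μ(2/r − 1/a) = 1.267×10¹⁷ × (3.879×10⁻⁹ − 3.290×10⁻⁹) = 7.465×10⁷ m²/s².
v = 8640 m/s = 8.640 km/s.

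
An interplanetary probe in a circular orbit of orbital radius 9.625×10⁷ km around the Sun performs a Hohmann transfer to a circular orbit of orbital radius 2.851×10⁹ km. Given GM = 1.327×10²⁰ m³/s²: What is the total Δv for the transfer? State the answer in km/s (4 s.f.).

r₁ = 9.625×10⁷ km = 9.625×10¹⁰ m.
r₂ = 2.851×10⁹ km = 2.851×10¹² m.
Transfer ellipse a_t = (r₁ + r₂)/2 = 1.474×10¹² m.
At r₁: circular v_c1 = √(μ/r₁) = 37130 m/s; transfer-perihelion v_p = √[μ(2/r₁ − 1/a_t)] = 51650 m/s.
Δv₁ = v_p − v_c1 = 14520 m/s.
At r₂: circular v_c2 = √(μ/r₂) = 6822 m/s; transfer-aphelion v_a = √[μ(2/r₂ − 1/a_t)] = 1744 m/s.
Δv₂ = v_c2 − v_a = 5079 m/s.
Total Δv = Δv₁ + Δv₂ = 19590 m/s = 19.59 km/s.

Δv_total ≈ 19.59 km/s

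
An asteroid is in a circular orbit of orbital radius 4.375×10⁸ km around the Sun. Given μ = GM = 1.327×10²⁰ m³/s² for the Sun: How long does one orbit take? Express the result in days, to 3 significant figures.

T ≈ 1830 days

r = 4.375×10⁸ km = 4.375×10¹¹ m.
Kepler's third law: T = 2π√(r³/μ) = 2π√((4.375×10¹¹)³ / 1.327×10²⁰).
r³/μ = 6.310×10¹⁴ s², so T = 2π × 2.512×10⁷ = 1.578×10⁸ s.
Converting: 1.578×10⁸ s ÷ 86400 = 1827 days.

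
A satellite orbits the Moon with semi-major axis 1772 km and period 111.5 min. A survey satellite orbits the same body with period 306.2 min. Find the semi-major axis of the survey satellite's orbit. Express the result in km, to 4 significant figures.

Kepler's third law: a³ ∝ T², so a₂ = a₁ (T₂/T₁)^(2/3).
T₂/T₁ = 2.746, (T₂/T₁)^(2/3) = 1.961.
a₂ = 1772 × 1.961 = 3475 km.

a₂ ≈ 3475 km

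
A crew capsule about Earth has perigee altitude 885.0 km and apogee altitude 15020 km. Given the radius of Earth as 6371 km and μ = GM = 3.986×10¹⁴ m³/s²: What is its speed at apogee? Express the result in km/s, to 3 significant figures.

v ≈ 3.07 km/s

r_p = 6371 + 885.0 = 7256.0 km = 7.2560×10⁶ m.
r_a = 6371 + 15020 = 21391 km = 2.1391×10⁷ m.
Semi-major axis a = (r_p + r_a)/2 = 14324 km = 1.432×10⁷ m.
Vis-viva: v² = μ(2/r − 1/a) = 3.986×10¹⁴ × (9.350×10⁻⁸ − 6.982×10⁻⁸) = 9.440×10⁶ m²/s².
v = 3072 m/s = 3.072 km/s.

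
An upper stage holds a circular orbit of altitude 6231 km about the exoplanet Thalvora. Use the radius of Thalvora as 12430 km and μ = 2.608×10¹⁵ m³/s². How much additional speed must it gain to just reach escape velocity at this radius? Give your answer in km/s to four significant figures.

Δv ≈ 4.897 km/s

r = 12430 + 6231 = 18661 km = 1.8661×10⁷ m.
Circular speed v_c = √(μ/r) = 11820 m/s.
Escape speed v_esc = √(2μ/r) = √2 × v_c = 16720 m/s.
Δv = v_esc − v_c = 4897 m/s = 4.897 km/s.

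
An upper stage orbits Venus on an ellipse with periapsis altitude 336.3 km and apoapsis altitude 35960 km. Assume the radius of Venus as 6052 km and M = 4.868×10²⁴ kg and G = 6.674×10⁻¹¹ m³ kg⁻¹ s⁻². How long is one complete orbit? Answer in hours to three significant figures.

μ = GM = 6.674×10⁻¹¹ × 4.868×10²⁴ = 3.249×10¹⁴ m³/s².
r_p = 6052 + 336.3 = 6388.3 km = 6.3883×10⁶ m.
r_a = 6052 + 35960 = 42012 km = 4.2012×10⁷ m.
Semi-major axis a = (r_p + r_a)/2 = (6388.3 + 42012)/2 = 24200 km = 2.420×10⁷ m.
By Kepler's third law T = 2π√(a³/μ) = 2π × 6.605×10³ = 4.150×10⁴ s.
= 11.53 hours.

T ≈ 11.5 hours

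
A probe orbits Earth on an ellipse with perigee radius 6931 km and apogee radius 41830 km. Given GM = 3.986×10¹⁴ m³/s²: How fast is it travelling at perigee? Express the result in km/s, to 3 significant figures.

Semi-major axis a = (r_p + r_a)/2 = 24380 km = 2.438×10⁷ m.
Vis-viva: v² = μ(2/r − 1/a) = 3.986×10¹⁴ × (2.886×10⁻⁷ − 4.102×10⁻⁸) = 9.867×10⁷ m²/s².
v = 9933 m/s = 9.933 km/s.

v ≈ 9.93 km/s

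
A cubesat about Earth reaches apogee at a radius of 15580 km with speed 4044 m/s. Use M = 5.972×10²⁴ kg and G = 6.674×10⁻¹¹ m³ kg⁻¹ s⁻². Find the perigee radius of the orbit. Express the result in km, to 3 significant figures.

μ = GM = 6.674×10⁻¹¹ × 5.972×10²⁴ = 3.986×10¹⁴ m³/s².
r_a = 1.558×10⁷ m.
Specific energy ε = v²/2 − μ/r = -1.741×10⁷ J/kg, so a = −μ/(2ε) = 1.145×10⁷ m.
The apsides satisfy r_p + r_a = 2a, so the perigee radius is 2a − r_a = 7.319×10⁶ m = 7319.5 km.

perigee radius ≈ 7320 km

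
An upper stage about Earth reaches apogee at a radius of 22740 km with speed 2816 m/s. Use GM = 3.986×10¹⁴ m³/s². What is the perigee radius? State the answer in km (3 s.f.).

perigee radius ≈ 6650 km

r_a = 2.274×10⁷ m.
Specific energy ε = v²/2 − μ/r = -1.356×10⁷ J/kg, so a = −μ/(2ε) = 1.469×10⁷ m.
The apsides satisfy r_p + r_a = 2a, so the perigee radius is 2a − r_a = 6.647×10⁶ m = 6647.4 km.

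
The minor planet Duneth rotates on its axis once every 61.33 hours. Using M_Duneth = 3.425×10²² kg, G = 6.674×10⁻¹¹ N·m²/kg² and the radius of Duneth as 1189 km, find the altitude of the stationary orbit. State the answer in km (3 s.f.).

h_sync ≈ 12900 km

μ = GM = 6.674×10⁻¹¹ × 3.425×10²² = 2.286×10¹² m³/s².
T = 61.33 hours = 2.208×10⁵ s.
A synchronous orbit has period T, so by Kepler's third law a = (μT²/4π²)^(1/3).
μT²/4π² = 2.286×10¹² × (2.208×10⁵)² / 39.48 = 2.823×10²¹ m³.
a = 1.413×10⁷ m = 14132 km.
Altitude h = a − R = 14132 − 1189 = 12943 km.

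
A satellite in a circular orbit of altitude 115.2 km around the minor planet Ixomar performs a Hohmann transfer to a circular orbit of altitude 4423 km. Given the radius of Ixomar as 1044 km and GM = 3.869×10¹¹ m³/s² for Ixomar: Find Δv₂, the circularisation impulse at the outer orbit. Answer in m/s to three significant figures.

Δv ≈ 109 m/s

r₁ = 1044 + 115.2 = 1159.2 km = 1.1592×10⁶ m.
r₂ = 1044 + 4423 = 5467.0 km = 5.4670×10⁶ m.
Transfer ellipse a_t = (r₁ + r₂)/2 = 3.313×10⁶ m.
At r₁: circular v_c1 = √(μ/r₁) = 577.7 m/s; transfer-periapsis v_p = √[μ(2/r₁ − 1/a_t)] = 742.1 m/s.
At r₂: circular v_c2 = √(μ/r₂) = 266.0 m/s; transfer-apoapsis v_a = √[μ(2/r₂ − 1/a_t)] = 157.4 m/s.
Δv₂ = v_c2 − v_a = 108.7 m/s.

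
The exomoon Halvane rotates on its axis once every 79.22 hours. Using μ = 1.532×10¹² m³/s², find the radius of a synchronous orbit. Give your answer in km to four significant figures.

r_sync ≈ 14670 km

T = 79.22 hours = 2.852×10⁵ s.
A synchronous orbit has period T, so by Kepler's third law a = (μT²/4π²)^(1/3).
μT²/4π² = 1.532×10¹² × (2.852×10⁵)² / 39.48 = 3.156×10²¹ m³.
a = 1.467×10⁷ m = 14669 km.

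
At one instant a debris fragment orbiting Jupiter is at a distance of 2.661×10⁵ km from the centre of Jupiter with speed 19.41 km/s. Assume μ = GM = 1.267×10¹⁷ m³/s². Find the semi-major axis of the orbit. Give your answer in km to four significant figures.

a ≈ 2.201×10⁵ km

r = 2.661×10⁸ m.
Vis-viva rearranged: 1/a = 2/r − v²/μ = 7.516×10⁻⁹ − 2.974×10⁻⁹ = 4.542×10⁻⁹ m⁻¹.
a = 2.201×10⁸ m = 2.2015×10⁵ km.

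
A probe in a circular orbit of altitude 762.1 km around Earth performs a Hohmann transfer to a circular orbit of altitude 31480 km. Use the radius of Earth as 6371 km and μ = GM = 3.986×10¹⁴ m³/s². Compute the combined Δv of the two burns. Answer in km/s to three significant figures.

Δv_total ≈ 3.64 km/s

r₁ = 6371 + 762.1 = 7133.1 km = 7.1331×10⁶ m.
r₂ = 6371 + 31480 = 37851 km = 3.7851×10⁷ m.
Transfer ellipse a_t = (r₁ + r₂)/2 = 2.249×10⁷ m.
At r₁: circular v_c1 = √(μ/r₁) = 7475 m/s; transfer-perigee v_p = √[μ(2/r₁ − 1/a_t)] = 9697 m/s.
Δv₁ = v_p − v_c1 = 2222 m/s.
At r₂: circular v_c2 = √(μ/r₂) = 3245 m/s; transfer-apogee v_a = √[μ(2/r₂ − 1/a_t)] = 1827 m/s.
Δv₂ = v_c2 − v_a = 1418 m/s.
Total Δv = Δv₁ + Δv₂ = 3640 m/s = 3.640 km/s.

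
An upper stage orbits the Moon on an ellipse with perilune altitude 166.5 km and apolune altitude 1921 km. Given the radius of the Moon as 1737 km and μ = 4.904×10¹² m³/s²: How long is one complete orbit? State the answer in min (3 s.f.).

r_p = 1737 + 166.5 = 1903.5 km = 1.9035×10⁶ m.
r_a = 1737 + 1921 = 3658.0 km = 3.6580×10⁶ m.
Semi-major axis a = (r_p + r_a)/2 = (1903.5 + 3658.0)/2 = 2780.8 km = 2.781×10⁶ m.
By Kepler's third law T = 2π√(a³/μ) = 2π × 2.094×10³ = 1.316×10⁴ s.
= 219.3 min.

T ≈ 219 min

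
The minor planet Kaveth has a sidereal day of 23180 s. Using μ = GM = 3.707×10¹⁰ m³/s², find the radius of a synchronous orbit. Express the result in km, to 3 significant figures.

A synchronous orbit has period T, so by Kepler's third law a = (μT²/4π²)^(1/3).
μT²/4π² = 3.707×10¹⁰ × (2.318×10⁴)² / 39.48 = 5.045×10¹⁷ m³.
a = 7.961×10⁵ m = 796.09 km.

r_sync ≈ 796 km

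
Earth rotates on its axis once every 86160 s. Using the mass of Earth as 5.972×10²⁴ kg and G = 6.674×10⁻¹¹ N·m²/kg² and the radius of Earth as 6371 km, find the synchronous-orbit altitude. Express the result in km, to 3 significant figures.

μ = GM = 6.674×10⁻¹¹ × 5.972×10²⁴ = 3.986×10¹⁴ m³/s².
A synchronous orbit has period T, so by Kepler's third law a = (μT²/4π²)^(1/3).
μT²/4π² = 3.986×10¹⁴ × (8.616×10⁴)² / 39.48 = 7.495×10²² m³.
a = 4.216×10⁷ m = 42162 km.
Altitude h = a − R = 42162 − 6371 = 35791 km.

h_sync ≈ 35800 km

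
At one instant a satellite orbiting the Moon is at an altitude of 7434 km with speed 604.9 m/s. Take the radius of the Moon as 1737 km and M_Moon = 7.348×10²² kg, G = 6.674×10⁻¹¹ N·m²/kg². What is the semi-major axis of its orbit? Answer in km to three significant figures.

a ≈ 6970 km

μ = GM = 6.674×10⁻¹¹ × 7.348×10²² = 4.904×10¹² m³/s².
r = 1737 + 7434 = 9171.0 km = 9.171×10⁶ m.
Specific orbital energy ε = v²/2 − μ/r = (604.9)²/2 − 4.904×10¹²/9.171×10⁶ = -3.518×10⁵ J/kg.
Since ε = −μ/(2a), a = −μ/(2ε) = 6.970×10⁶ m = 6970.3 km.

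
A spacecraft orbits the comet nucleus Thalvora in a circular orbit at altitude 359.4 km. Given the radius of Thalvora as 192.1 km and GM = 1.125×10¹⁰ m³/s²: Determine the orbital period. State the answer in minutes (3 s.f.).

r = 192.1 + 359.4 = 551.50 km = 5.5150×10⁵ m.
Kepler's third law: T = 2π√(r³/μ) = 2π√((5.515×10⁵)³ / 1.125×10¹⁰).
r³/μ = 1.491×10⁷ s², so T = 2π × 3.861×10³ = 2.426×10⁴ s.
Converting: 2.426×10⁴ s ÷ 60.00 = 404.4 minutes.

T ≈ 404 minutes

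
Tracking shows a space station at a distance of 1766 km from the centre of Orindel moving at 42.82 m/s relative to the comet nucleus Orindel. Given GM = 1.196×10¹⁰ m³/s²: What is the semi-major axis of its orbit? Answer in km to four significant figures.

a ≈ 1021 km

r = 1.766×10⁶ m.
Vis-viva rearranged: 1/a = 2/r − v²/μ = 1.133×10⁻⁶ − 1.533×10⁻⁷ = 9.792×10⁻⁷ m⁻¹.
a = 1.021×10⁶ m = 1021.2 km.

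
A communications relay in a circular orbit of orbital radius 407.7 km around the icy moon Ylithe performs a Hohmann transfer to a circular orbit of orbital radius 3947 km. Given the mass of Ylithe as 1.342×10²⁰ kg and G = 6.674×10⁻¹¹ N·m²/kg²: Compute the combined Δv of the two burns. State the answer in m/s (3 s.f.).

Δv_total ≈ 78.4 m/s

μ = GM = 6.674×10⁻¹¹ × 1.342×10²⁰ = 8.957×10⁹ m³/s².
r₁ = 407.7 km = 4.077×10⁵ m.
r₂ = 3947 km = 3.947×10⁶ m.
Transfer ellipse a_t = (r₁ + r₂)/2 = 2.177×10⁶ m.
At r₁: circular v_c1 = √(μ/r₁) = 148.2 m/s; transfer-periapsis v_p = √[μ(2/r₁ − 1/a_t)] = 199.6 m/s.
Δv₁ = v_p − v_c1 = 51.34 m/s.
At r₂: circular v_c2 = √(μ/r₂) = 47.64 m/s; transfer-apoapsis v_a = √[μ(2/r₂ − 1/a_t)] = 20.61 m/s.
Δv₂ = v_c2 − v_a = 27.02 m/s.
Total Δv = Δv₁ + Δv₂ = 78.36 m/s.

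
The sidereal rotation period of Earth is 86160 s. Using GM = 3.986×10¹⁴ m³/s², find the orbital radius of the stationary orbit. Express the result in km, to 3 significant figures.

A synchronous orbit has period T, so by Kepler's third law a = (μT²/4π²)^(1/3).
μT²/4π² = 3.986×10¹⁴ × (8.616×10⁴)² / 39.48 = 7.495×10²² m³.
a = 4.216×10⁷ m = 42163 km.

r_sync ≈ 42200 km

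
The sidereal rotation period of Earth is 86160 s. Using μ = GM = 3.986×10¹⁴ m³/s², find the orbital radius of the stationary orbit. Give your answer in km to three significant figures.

r_sync ≈ 42200 km

A synchronous orbit has period T, so by Kepler's third law a = (μT²/4π²)^(1/3).
μT²/4π² = 3.986×10¹⁴ × (8.616×10⁴)² / 39.48 = 7.495×10²² m³.
a = 4.216×10⁷ m = 42163 km.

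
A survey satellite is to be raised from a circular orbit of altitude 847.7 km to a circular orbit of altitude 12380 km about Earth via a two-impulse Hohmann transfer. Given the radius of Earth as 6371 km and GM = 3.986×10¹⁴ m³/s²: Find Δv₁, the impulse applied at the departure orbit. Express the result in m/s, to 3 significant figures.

Δv ≈ 1500 m/s

r₁ = 6371 + 847.7 = 7218.7 km = 7.2187×10⁶ m.
r₂ = 6371 + 12380 = 18751 km = 1.8751×10⁷ m.
Transfer ellipse a_t = (r₁ + r₂)/2 = 1.298×10⁷ m.
At r₁: circular v_c1 = √(μ/r₁) = 7431 m/s; transfer-perigee v_p = √[μ(2/r₁ − 1/a_t)] = 8930 m/s.
Δv₁ = v_p − v_c1 = 1499 m/s.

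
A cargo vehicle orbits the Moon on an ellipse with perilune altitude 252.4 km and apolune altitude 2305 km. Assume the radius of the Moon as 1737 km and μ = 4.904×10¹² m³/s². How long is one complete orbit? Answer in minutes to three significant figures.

T ≈ 248 minutes

r_p = 1737 + 252.4 = 1989.4 km = 1.9894×10⁶ m.
r_a = 1737 + 2305 = 4042.0 km = 4.0420×10⁶ m.
Semi-major axis a = (r_p + r_a)/2 = (1989.4 + 4042.0)/2 = 3015.7 km = 3.016×10⁶ m.
By Kepler's third law T = 2π√(a³/μ) = 2π × 2.365×10³ = 1.486×10⁴ s.
= 247.6 minutes.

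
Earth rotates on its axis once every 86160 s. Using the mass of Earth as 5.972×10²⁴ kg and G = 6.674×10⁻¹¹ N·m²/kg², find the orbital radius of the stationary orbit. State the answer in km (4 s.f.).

r_sync ≈ 42160 km

μ = GM = 6.674×10⁻¹¹ × 5.972×10²⁴ = 3.986×10¹⁴ m³/s².
A synchronous orbit has period T, so by Kepler's third law a = (μT²/4π²)^(1/3).
μT²/4π² = 3.986×10¹⁴ × (8.616×10⁴)² / 39.48 = 7.495×10²² m³.
a = 4.216×10⁷ m = 42162 km.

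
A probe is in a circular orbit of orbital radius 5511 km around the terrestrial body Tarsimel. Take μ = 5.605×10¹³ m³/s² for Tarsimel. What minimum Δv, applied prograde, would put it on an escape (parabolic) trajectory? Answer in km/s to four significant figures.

Δv ≈ 1.321 km/s

r = 5511 km = 5.511×10⁶ m.
Circular speed v_c = √(μ/r) = 3189 m/s.
Escape speed v_esc = √(2μ/r) = √2 × v_c = 4510 m/s.
Δv = v_esc − v_c = 1321 m/s = 1.321 km/s.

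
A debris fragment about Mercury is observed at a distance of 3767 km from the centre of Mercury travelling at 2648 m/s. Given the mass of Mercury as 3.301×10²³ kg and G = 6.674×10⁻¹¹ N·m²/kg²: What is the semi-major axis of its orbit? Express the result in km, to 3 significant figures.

μ = GM = 6.674×10⁻¹¹ × 3.301×10²³ = 2.203×10¹³ m³/s².
r = 3.767×10⁶ m.
Vis-viva rearranged: 1/a = 2/r − v²/μ = 5.309×10⁻⁷ − 3.183×10⁻⁷ = 2.127×10⁻⁷ m⁻¹.
a = 4.703×10⁶ m = 4702.6 km.

a ≈ 4700 km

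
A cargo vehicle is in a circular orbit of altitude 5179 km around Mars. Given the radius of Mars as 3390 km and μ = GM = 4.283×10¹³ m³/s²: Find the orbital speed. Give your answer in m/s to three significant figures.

v ≈ 2240 m/s

r = 3390 + 5179 = 8569.0 km = 8.5690×10⁶ m.
For a circular orbit v = √(μ/r) = √(4.283×10¹³ / 8.569×10⁶) = √(4.998×10⁶) = 2236 m/s.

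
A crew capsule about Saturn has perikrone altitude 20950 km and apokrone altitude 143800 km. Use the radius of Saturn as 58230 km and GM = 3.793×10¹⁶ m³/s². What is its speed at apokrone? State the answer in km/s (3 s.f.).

v ≈ 10.3 km/s

r_p = 58230 + 20950 = 79180 km = 7.9180×10⁷ m.
r_a = 58230 + 143800 = 202030 km = 2.0203×10⁸ m.
Semi-major axis a = (r_p + r_a)/2 = 1.4060×10⁵ km = 1.406×10⁸ m.
Vis-viva: v² = μ(2/r − 1/a) = 3.793×10¹⁶ × (9.900×10⁻⁹ − 7.112×10⁻⁹) = 1.057×10⁸ m²/s².
v = 10280 m/s = 10.28 km/s.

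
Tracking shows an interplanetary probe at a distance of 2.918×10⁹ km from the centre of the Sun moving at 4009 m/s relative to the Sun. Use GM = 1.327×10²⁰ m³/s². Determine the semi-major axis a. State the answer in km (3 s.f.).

a ≈ 1.77×10⁹ km

r = 2.918×10¹² m.
Vis-viva rearranged: 1/a = 2/r − v²/μ = 6.854×10⁻¹³ − 1.211×10⁻¹³ = 5.643×10⁻¹³ m⁻¹.
a = 1.772×10¹² m = 1.7722×10⁹ km.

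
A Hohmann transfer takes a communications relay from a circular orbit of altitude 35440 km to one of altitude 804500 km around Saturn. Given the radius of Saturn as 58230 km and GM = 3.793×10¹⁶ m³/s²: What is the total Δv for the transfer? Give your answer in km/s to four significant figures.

Δv_total ≈ 10.60 km/s

r₁ = 58230 + 35440 = 93670 km = 9.3670×10⁷ m.
r₂ = 58230 + 804500 = 862730 km = 8.6273×10⁸ m.
Transfer ellipse a_t = (r₁ + r₂)/2 = 4.782×10⁸ m.
At r₁: circular v_c1 = √(μ/r₁) = 20120 m/s; transfer-perikrone v_p = √[μ(2/r₁ − 1/a_t)] = 27030 m/s.
Δv₁ = v_p − v_c1 = 6906 m/s.
At r₂: circular v_c2 = √(μ/r₂) = 6631 m/s; transfer-apokrone v_a = √[μ(2/r₂ − 1/a_t)] = 2935 m/s.
Δv₂ = v_c2 − v_a = 3696 m/s.
Total Δv = Δv₁ + Δv₂ = 10600 m/s = 10.60 km/s.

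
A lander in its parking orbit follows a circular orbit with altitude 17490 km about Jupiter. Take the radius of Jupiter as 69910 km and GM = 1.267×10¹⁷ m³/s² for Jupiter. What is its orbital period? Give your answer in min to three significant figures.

T ≈ 240 min

r = 69910 + 17490 = 87400 km = 8.7400×10⁷ m.
Kepler's third law: T = 2π√(r³/μ) = 2π√((8.740×10⁷)³ / 1.267×10¹⁷).
r³/μ = 5.269×10⁶ s², so T = 2π × 2.296×10³ = 1.442×10⁴ s.
Converting: 1.442×10⁴ s ÷ 60.00 = 240.4 min.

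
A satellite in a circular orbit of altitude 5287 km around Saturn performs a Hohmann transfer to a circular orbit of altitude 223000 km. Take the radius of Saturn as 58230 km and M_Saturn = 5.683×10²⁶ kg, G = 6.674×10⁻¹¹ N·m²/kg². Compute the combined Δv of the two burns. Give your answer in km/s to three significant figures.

Δv_total ≈ 11.3 km/s

μ = GM = 6.674×10⁻¹¹ × 5.683×10²⁶ = 3.793×10¹⁶ m³/s².
r₁ = 58230 + 5287 = 63517 km = 6.3517×10⁷ m.
r₂ = 58230 + 223000 = 281230 km = 2.8123×10⁸ m.
Transfer ellipse a_t = (r₁ + r₂)/2 = 1.724×10⁸ m.
At r₁: circular v_c1 = √(μ/r₁) = 24440 m/s; transfer-perikrone v_p = √[μ(2/r₁ − 1/a_t)] = 31210 m/s.
Δv₁ = v_p − v_c1 = 6776 m/s.
At r₂: circular v_c2 = √(μ/r₂) = 11610 m/s; transfer-apokrone v_a = √[μ(2/r₂ − 1/a_t)] = 7050 m/s.
Δv₂ = v_c2 − v_a = 4564 m/s.
Total Δv = Δv₁ + Δv₂ = 11340 m/s = 11.34 km/s.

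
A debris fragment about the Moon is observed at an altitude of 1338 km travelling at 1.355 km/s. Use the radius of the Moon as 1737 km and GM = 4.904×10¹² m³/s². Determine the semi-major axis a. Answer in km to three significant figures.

a ≈ 3620 km

r = 1737 + 1338 = 3075.0 km = 3.075×10⁶ m.
Vis-viva rearranged: 1/a = 2/r − v²/μ = 6.504×10⁻⁷ − 3.744×10⁻⁷ = 2.760×10⁻⁷ m⁻¹.
a = 3.623×10⁶ m = 3623.0 km.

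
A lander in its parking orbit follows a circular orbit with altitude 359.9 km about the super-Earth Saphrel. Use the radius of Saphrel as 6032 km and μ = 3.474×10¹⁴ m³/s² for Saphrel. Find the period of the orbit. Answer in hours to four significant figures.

T ≈ 1.513 hours

r = 6032 + 359.9 = 6391.9 km = 6.3919×10⁶ m.
Kepler's third law: T = 2π√(r³/μ) = 2π√((6.392×10⁶)³ / 3.474×10¹⁴).
r³/μ = 7.517×10⁵ s², so T = 2π × 8.670×10² = 5.448×10³ s.
Converting: 5.448×10³ s ÷ 3600 = 1.513 hours.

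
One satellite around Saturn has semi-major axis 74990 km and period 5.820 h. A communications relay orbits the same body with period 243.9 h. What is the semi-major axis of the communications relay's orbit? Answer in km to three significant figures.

a₂ ≈ 9.05×10⁵ km

Kepler's third law: a³ ∝ T², so a₂ = a₁ (T₂/T₁)^(2/3).
T₂/T₁ = 41.91, (T₂/T₁)^(2/3) = 12.06.
a₂ = 74990 × 12.06 = 9.048×10⁵ km.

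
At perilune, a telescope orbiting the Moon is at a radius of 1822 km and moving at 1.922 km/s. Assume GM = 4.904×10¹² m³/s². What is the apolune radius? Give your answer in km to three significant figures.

apolune radius ≈ 3980 km

r_p = 1.822×10⁶ m.
Specific energy ε = v²/2 − μ/r = -8.445×10⁵ J/kg, so a = −μ/(2ε) = 2.903×10⁶ m.
The apsides satisfy r_p + r_a = 2a, so the apolune radius is 2a − r_p = 3.985×10⁶ m = 3984.9 km.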